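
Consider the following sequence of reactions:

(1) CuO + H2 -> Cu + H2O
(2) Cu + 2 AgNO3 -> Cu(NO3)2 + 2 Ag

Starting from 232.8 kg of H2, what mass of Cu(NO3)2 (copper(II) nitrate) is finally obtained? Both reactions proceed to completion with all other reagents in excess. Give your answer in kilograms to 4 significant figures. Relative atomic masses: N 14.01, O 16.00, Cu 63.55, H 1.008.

21660 kg

M(H2) = 2(1.008) = 2.016 g/mol.
M(Cu(NO3)2) = 63.55 + 2(14.01) + 6(16.00) = 187.57 g/mol.
232.8 kg = 232800 g.
n(H2) = 232800 / 2.016 = 115480 mol.
Step 1 gives a 1:1 ratio of H2 to Cu, so n(Cu) = 115480 mol.
In step 2 the Cu:Cu(NO3)2 ratio is 1:1, so n(Cu(NO3)2) = 115480 mol.
Mass of Cu(NO3)2 = 115480 × 187.57 = 2.1660 × 10^7 g = 21660 kg.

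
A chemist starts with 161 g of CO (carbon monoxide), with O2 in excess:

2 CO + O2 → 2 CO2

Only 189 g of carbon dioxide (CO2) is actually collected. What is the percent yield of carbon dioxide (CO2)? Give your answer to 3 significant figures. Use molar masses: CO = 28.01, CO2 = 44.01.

n(CO) = 161.0 g / 28.01 g/mol = 5.748 mol.
From the equation the CO:CO2 mole ratio is 2:2, so n(CO2) = 5.748 × 2/2 = 5.748 mol.
Mass of CO2 = 5.748 mol × 44.01 g/mol = 253.0 g.
This is the theoretical yield. Percent yield = 189 g / 253.0 g × 100% = 74.71%.

74.7 %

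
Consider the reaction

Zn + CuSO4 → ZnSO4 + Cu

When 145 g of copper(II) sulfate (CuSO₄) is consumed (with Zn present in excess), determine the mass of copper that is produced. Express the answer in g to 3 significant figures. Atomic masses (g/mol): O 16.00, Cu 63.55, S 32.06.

57.7 g

M(CuSO4) = 63.55 + 32.06 + 4(16.00) = 159.61 g/mol.
M(Cu) = 63.55 g/mol.
n(CuSO4) = 145.0 g / 159.61 g/mol = 0.9085 mol.
From the equation the CuSO4:Cu mole ratio is 1:1, so n(Cu) = 0.9085 × 1/1 = 0.9085 mol.
Mass of Cu = 0.9085 mol × 63.55 g/mol = 57.73 g.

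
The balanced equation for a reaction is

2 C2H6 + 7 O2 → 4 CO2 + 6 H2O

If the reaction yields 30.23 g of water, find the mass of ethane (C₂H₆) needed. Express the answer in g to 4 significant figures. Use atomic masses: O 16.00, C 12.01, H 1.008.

16.82 g

M(H2O) = 2(1.008) + 16.00 = 18.016 g/mol.
M(C2H6) = 2(12.01) + 6(1.008) = 30.068 g/mol.
n(H2O) = 30.230 g / 18.016 g/mol = 1.6780 mol.
From the equation the H2O:C2H6 mole ratio is 6:2, so n(C2H6) = 1.6780 × 2/6 = 0.55932 mol.
Mass of C2H6 = 0.55932 mol × 30.068 g/mol = 16.818 g.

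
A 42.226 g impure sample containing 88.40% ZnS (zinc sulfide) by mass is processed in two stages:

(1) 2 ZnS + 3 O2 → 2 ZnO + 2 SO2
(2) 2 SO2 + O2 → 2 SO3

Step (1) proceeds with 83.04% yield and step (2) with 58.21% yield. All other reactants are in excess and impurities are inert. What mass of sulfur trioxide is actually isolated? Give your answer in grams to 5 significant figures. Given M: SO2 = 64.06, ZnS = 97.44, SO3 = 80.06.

Pure ZnS = 42.226 × 0.8840 = 37.3278 g.
n(ZnS) = 37.3278 / 97.44 = 0.383085 mol.
Step 1 (ZnS:SO2 = 2:2): theoretical n(SO2) = 0.383085 mol; at 83.04% yield, n(SO2) = 0.318114 mol.
Step 2 (SO2:SO3 = 2:2): theoretical n(SO3) = 0.318114 mol, so theoretical mass = 0.318114 × 80.06 = 25.4682 g.
At 58.21% yield, actual mass of SO3 = 25.4682 × 0.5821 = 14.8250 g.

14.825 g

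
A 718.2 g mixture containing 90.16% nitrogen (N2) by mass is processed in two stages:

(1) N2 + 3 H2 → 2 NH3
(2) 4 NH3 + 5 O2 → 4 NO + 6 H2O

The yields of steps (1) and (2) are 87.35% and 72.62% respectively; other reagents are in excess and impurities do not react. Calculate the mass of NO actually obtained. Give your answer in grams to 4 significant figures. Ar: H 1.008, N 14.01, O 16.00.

Pure N2 = 718.2 × 0.9016 = 647.53 g.
M(N2) = 2(14.01) = 28.02 g/mol.
M(NO) = 14.01 + 16.00 = 30.01 g/mol.
n(N2) = 647.53 / 28.02 = 23.110 mol.
Step 1 (N2:NH3 = 1:2): theoretical n(NH3) = 46.219 mol; at 87.35% yield, n(NH3) = 40.372 mol.
Step 2 (NH3:NO = 4:4): theoretical n(NO) = 40.372 mol, so theoretical mass = 40.372 × 30.01 = 1211.6 g.
At 72.62% yield, actual mass of NO = 1211.6 × 0.7262 = 879.85 g.

879.8 g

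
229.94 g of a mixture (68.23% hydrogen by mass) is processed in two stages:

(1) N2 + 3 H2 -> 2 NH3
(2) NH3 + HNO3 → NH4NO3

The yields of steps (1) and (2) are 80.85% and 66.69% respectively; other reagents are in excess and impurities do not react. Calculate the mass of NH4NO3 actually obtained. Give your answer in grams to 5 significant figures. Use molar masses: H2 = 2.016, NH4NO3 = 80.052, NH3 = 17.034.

2239.3 g

Pure H2 = 229.94 × 0.6823 = 156.888 g.
n(H2) = 156.888 / 2.016 = 77.8215 mol.
Step 1 (H2:NH3 = 3:2): theoretical n(NH3) = 51.8810 mol; at 80.85% yield, n(NH3) = 41.9458 mol.
Step 2 (NH3:NH4NO3 = 1:1): theoretical n(NH4NO3) = 41.9458 mol, so theoretical mass = 41.9458 × 80.052 = 3357.84 g.
At 66.69% yield, actual mass of NH4NO3 = 3357.84 × 0.6669 = 2239.35 g.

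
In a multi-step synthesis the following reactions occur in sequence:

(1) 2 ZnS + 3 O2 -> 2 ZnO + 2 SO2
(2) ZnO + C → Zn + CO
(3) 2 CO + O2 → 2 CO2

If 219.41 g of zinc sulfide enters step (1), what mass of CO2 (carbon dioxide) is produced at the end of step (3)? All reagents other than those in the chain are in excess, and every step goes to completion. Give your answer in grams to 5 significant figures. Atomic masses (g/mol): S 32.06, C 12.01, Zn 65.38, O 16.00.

M(ZnS) = 65.38 + 32.06 = 97.44 g/mol.
M(CO2) = 12.01 + 2(16.00) = 44.01 g/mol.
n(ZnS) = 219.41 / 97.44 = 2.25174 mol.
Reaction (1): ZnS→ZnO ratio 2:2 ⇒ n(ZnO) = 2.25174 mol.
Reaction (2): ZnO→CO ratio 1:1 ⇒ n(CO) = 2.25174 mol.
Reaction (3): CO→CO2 ratio 2:2 ⇒ n(CO2) = 2.25174 mol.
Mass of CO2 = 2.25174 × 44.01 = 99.0993 g.

99.099 g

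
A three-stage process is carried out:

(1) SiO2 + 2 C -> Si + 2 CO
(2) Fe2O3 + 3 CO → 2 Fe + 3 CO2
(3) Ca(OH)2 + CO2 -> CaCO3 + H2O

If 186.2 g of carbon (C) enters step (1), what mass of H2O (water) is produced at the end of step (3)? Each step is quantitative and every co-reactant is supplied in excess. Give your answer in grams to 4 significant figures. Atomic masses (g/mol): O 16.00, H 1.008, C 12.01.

M(C) = 12.01 g/mol.
M(H2O) = 2(1.008) + 16.00 = 18.016 g/mol.
n(C) = 186.2 / 12.01 = 15.504 mol.
Reaction (1): C→CO ratio 2:2 ⇒ n(CO) = 15.504 mol.
Reaction (2): CO→CO2 ratio 3:3 ⇒ n(CO2) = 15.504 mol.
Reaction (3): CO2→H2O ratio 1:1 ⇒ n(H2O) = 15.504 mol.
Mass of H2O = 15.504 × 18.016 = 279.32 g.

279.3 g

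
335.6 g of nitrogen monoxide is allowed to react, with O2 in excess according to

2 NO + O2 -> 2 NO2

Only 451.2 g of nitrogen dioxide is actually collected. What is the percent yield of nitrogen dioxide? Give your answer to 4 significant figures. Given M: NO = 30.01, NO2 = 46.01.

n(NO) = 335.60 g / 30.01 g/mol = 11.183 mol.
From the equation the NO:NO2 mole ratio is 2:2, so n(NO2) = 11.183 × 2/2 = 11.183 mol.
Mass of NO2 = 11.183 mol × 46.01 g/mol = 514.53 g.
This is the theoretical yield. Percent yield = 451.2 g / 514.53 g × 100% = 87.692%.

87.69 %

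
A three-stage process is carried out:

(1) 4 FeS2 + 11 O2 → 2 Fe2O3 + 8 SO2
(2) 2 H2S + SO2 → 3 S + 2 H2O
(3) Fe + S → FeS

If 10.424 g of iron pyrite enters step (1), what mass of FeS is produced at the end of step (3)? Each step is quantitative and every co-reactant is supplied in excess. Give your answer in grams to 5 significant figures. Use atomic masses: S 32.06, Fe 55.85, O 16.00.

45.830 g

M(FeS2) = 55.85 + 2(32.06) = 119.97 g/mol.
M(FeS) = 55.85 + 32.06 = 87.91 g/mol.
n(FeS2) = 10.424 / 119.97 = 0.0868884 mol.
Reaction (1): FeS2→SO2 ratio 4:8 ⇒ n(SO2) = 0.173777 mol.
Reaction (2): SO2→S ratio 1:3 ⇒ n(S) = 0.521330 mol.
Reaction (3): S→FeS ratio 1:1 ⇒ n(FeS) = 0.521330 mol.
Mass of FeS = 0.521330 × 87.91 = 45.8301 g.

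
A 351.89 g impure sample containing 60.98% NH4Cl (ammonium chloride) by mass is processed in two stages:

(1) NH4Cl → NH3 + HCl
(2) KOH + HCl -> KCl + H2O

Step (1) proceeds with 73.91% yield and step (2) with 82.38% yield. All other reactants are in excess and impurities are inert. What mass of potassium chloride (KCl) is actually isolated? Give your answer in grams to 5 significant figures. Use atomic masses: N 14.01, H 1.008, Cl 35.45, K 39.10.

Pure NH4Cl = 351.89 × 0.6098 = 214.583 g.
M(NH4Cl) = 14.01 + 4(1.008) + 35.45 = 53.492 g/mol.
M(KCl) = 39.10 + 35.45 = 74.55 g/mol.
n(NH4Cl) = 214.583 / 53.492 = 4.01149 mol.
Step 1 (NH4Cl:HCl = 1:1): theoretical n(HCl) = 4.01149 mol; at 73.91% yield, n(HCl) = 2.96489 mol.
Step 2 (HCl:KCl = 1:1): theoretical n(KCl) = 2.96489 mol, so theoretical mass = 2.96489 × 74.55 = 221.033 g.
At 82.38% yield, actual mass of KCl = 221.033 × 0.8238 = 182.087 g.

182.09 g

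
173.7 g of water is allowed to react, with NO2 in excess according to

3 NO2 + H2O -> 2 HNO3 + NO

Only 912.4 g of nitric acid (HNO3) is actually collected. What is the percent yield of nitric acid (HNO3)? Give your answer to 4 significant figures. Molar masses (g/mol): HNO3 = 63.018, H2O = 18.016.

n(H2O) = 173.70 g / 18.016 g/mol = 9.6414 mol.
From the equation the H2O:HNO3 mole ratio is 1:2, so n(HNO3) = 9.6414 × 2/1 = 19.283 mol.
Mass of HNO3 = 19.283 mol × 63.018 g/mol = 1215.2 g.
This is the theoretical yield. Percent yield = 912.4 g / 1215.2 g × 100% = 75.084%.

75.08 %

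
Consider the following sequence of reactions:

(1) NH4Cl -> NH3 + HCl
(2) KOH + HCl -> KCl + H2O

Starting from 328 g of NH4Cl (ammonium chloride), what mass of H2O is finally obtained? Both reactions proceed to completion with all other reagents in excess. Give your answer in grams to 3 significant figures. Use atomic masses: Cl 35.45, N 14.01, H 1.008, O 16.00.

110 g

M(NH4Cl) = 14.01 + 4(1.008) + 35.45 = 53.492 g/mol.
M(H2O) = 2(1.008) + 16.00 = 18.016 g/mol.
n(NH4Cl) = 328.0 / 53.492 = 6.132 mol.
Step 1 gives a 1:1 ratio of NH4Cl to HCl, so n(HCl) = 6.132 mol.
In step 2 the HCl:H2O ratio is 1:1, so n(H2O) = 6.132 mol.
Mass of H2O = 6.132 × 18.016 = 110.5 g.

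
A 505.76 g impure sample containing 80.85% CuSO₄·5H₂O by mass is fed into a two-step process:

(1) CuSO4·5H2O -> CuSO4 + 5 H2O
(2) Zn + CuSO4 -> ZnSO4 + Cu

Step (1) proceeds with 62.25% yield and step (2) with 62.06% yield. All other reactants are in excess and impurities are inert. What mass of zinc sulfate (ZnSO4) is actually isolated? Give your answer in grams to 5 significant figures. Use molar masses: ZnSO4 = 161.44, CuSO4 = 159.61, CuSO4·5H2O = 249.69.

102.14 g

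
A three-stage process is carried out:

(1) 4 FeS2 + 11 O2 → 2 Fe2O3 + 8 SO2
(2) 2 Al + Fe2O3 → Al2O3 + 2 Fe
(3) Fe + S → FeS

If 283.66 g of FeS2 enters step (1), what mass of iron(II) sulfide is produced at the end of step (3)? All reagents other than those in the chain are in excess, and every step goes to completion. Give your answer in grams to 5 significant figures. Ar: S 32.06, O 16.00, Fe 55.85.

207.86 g

M(FeS2) = 55.85 + 2(32.06) = 119.97 g/mol.
M(FeS) = 55.85 + 32.06 = 87.91 g/mol.
n(FeS2) = 283.66 / 119.97 = 2.36442 mol.
Reaction (1): FeS2→Fe2O3 ratio 4:2 ⇒ n(Fe2O3) = 1.18221 mol.
Reaction (2): Fe2O3→Fe ratio 1:2 ⇒ n(Fe) = 2.36442 mol.
Reaction (3): Fe→FeS ratio 1:1 ⇒ n(FeS) = 2.36442 mol.
Mass of FeS = 2.36442 × 87.91 = 207.857 g.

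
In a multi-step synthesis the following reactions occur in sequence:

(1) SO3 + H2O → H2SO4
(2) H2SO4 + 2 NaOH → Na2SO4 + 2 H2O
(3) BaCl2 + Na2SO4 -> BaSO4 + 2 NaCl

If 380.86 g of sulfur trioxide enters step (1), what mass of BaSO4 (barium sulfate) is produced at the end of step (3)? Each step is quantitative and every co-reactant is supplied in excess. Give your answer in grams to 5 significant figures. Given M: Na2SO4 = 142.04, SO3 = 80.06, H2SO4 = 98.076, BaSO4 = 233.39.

1110.3 g

n(SO3) = 380.86 / 80.06 = 4.75718 mol.
Reaction (1): SO3→H2SO4 ratio 1:1 ⇒ n(H2SO4) = 4.75718 mol.
Reaction (2): H2SO4→Na2SO4 ratio 1:1 ⇒ n(Na2SO4) = 4.75718 mol.
Reaction (3): Na2SO4→BaSO4 ratio 1:1 ⇒ n(BaSO4) = 4.75718 mol.
Mass of BaSO4 = 4.75718 × 233.39 = 1110.28 g.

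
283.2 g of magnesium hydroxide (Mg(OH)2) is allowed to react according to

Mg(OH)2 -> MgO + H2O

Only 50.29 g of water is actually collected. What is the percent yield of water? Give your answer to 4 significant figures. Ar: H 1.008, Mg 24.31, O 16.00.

57.49 %

M(Mg(OH)2) = 24.31 + 2(16.00) + 2(1.008) = 58.326 g/mol.
M(H2O) = 2(1.008) + 16.00 = 18.016 g/mol.
n(Mg(OH)2) = 283.20 g / 58.326 g/mol = 4.8555 mol.
From the equation the Mg(OH)2:H2O mole ratio is 1:1, so n(H2O) = 4.8555 × 1/1 = 4.8555 mol.
Mass of H2O = 4.8555 mol × 18.016 g/mol = 87.476 g.
This is the theoretical yield. Percent yield = 50.29 g / 87.476 g × 100% = 57.490%.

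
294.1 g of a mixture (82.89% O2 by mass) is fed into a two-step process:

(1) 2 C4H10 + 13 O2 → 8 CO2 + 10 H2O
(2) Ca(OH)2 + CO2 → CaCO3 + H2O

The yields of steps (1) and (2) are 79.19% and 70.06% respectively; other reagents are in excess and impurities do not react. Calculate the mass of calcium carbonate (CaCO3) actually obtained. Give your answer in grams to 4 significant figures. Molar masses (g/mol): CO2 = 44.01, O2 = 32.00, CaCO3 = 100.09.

260.3 g

Pure O2 = 294.1 × 0.8289 = 243.78 g.
n(O2) = 243.78 / 32.00 = 7.6181 mol.
Step 1 (O2:CO2 = 13:8): theoretical n(CO2) = 4.6881 mol; at 79.19% yield, n(CO2) = 3.7125 mol.
Step 2 (CO2:CaCO3 = 1:1): theoretical n(CaCO3) = 3.7125 mol, so theoretical mass = 3.7125 × 100.09 = 371.58 g.
At 70.06% yield, actual mass of CaCO3 = 371.58 × 0.7006 = 260.33 g.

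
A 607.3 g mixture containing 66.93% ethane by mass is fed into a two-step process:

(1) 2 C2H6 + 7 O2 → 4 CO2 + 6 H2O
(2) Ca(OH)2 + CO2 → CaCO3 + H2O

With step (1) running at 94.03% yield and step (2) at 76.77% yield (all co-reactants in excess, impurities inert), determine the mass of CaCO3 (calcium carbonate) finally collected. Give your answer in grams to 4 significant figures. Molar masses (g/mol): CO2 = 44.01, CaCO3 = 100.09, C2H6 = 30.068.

1953 g

Pure C2H6 = 607.3 × 0.6693 = 406.47 g.
n(C2H6) = 406.47 / 30.068 = 13.518 mol.
Step 1 (C2H6:CO2 = 2:4): theoretical n(CO2) = 27.036 mol; at 94.03% yield, n(CO2) = 25.422 mol.
Step 2 (CO2:CaCO3 = 1:1): theoretical n(CaCO3) = 25.422 mol, so theoretical mass = 25.422 × 100.09 = 2544.5 g.
At 76.77% yield, actual mass of CaCO3 = 2544.5 × 0.7677 = 1953.4 g.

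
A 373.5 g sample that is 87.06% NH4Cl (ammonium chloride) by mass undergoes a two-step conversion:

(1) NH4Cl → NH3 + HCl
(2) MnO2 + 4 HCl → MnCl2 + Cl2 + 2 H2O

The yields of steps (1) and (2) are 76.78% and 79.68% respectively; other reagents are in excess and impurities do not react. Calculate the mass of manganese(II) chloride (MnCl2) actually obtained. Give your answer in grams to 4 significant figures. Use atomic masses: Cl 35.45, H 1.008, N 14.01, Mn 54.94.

Pure NH4Cl = 373.5 × 0.8706 = 325.17 g.
M(NH4Cl) = 14.01 + 4(1.008) + 35.45 = 53.492 g/mol.
M(MnCl2) = 54.94 + 2(35.45) = 125.84 g/mol.
n(NH4Cl) = 325.17 / 53.492 = 6.0788 mol.
Step 1 (NH4Cl:HCl = 1:1): theoretical n(HCl) = 6.0788 mol; at 76.78% yield, n(HCl) = 4.6673 mol.
Step 2 (HCl:MnCl2 = 4:1): theoretical n(MnCl2) = 1.1668 mol, so theoretical mass = 1.1668 × 125.84 = 146.83 g.
At 79.68% yield, actual mass of MnCl2 = 146.83 × 0.7968 = 117.00 g.

117.0 g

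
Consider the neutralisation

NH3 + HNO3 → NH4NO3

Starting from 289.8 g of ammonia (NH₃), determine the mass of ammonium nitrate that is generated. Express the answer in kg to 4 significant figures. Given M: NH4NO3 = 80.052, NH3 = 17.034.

1.362 kg

n(NH3) = 289.80 g / 17.034 g/mol = 17.013 mol.
From the equation the NH3:NH4NO3 mole ratio is 1:1, so n(NH4NO3) = 17.013 × 1/1 = 17.013 mol.
Mass of NH4NO3 = 17.013 mol × 80.052 g/mol = 1361.9 g.
Converting to kg: 1361.9 g = 1.362 kg.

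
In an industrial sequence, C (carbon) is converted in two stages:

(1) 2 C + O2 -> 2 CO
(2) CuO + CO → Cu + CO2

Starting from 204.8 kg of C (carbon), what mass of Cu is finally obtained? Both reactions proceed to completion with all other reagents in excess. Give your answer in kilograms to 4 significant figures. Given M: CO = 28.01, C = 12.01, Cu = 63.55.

1084 kg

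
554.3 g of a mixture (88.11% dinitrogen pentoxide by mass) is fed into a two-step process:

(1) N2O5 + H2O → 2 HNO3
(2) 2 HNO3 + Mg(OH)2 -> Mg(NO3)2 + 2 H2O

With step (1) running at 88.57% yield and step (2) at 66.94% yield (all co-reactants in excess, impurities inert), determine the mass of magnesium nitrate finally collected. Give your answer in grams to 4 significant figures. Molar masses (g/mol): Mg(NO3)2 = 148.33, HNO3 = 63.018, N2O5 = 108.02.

Pure N2O5 = 554.3 × 0.8811 = 488.39 g.
n(N2O5) = 488.39 / 108.02 = 4.5213 mol.
Step 1 (N2O5:HNO3 = 1:2): theoretical n(HNO3) = 9.0427 mol; at 88.57% yield, n(HNO3) = 8.0091 mol.
Step 2 (HNO3:Mg(NO3)2 = 2:1): theoretical n(Mg(NO3)2) = 4.0045 mol, so theoretical mass = 4.0045 × 148.33 = 593.99 g.
At 66.94% yield, actual mass of Mg(NO3)2 = 593.99 × 0.6694 = 397.62 g.

397.6 g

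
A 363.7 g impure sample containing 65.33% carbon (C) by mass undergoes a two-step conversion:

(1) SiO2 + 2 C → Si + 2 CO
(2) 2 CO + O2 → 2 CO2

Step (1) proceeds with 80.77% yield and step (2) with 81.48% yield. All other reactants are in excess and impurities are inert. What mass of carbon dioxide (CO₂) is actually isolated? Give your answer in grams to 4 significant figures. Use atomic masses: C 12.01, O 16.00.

573.0 g

Pure C = 363.7 × 0.6533 = 237.61 g.
M(C) = 12.01 g/mol.
M(CO2) = 12.01 + 2(16.00) = 44.01 g/mol.
n(C) = 237.61 / 12.01 = 19.784 mol.
Step 1 (C:CO = 2:2): theoretical n(CO) = 19.784 mol; at 80.77% yield, n(CO) = 15.979 mol.
Step 2 (CO:CO2 = 2:2): theoretical n(CO2) = 15.979 mol, so theoretical mass = 15.979 × 44.01 = 703.26 g.
At 81.48% yield, actual mass of CO2 = 703.26 × 0.8148 = 573.01 g.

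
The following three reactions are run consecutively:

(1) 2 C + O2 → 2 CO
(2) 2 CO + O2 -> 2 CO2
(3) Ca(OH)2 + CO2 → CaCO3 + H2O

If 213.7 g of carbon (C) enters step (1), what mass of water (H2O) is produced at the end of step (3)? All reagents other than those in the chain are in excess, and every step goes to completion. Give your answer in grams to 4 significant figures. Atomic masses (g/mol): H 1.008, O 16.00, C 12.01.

M(C) = 12.01 g/mol.
M(H2O) = 2(1.008) + 16.00 = 18.016 g/mol.
n(C) = 213.7 / 12.01 = 17.794 mol.
Reaction (1): C→CO ratio 2:2 ⇒ n(CO) = 17.794 mol.
Reaction (2): CO→CO2 ratio 2:2 ⇒ n(CO2) = 17.794 mol.
Reaction (3): CO2→H2O ratio 1:1 ⇒ n(H2O) = 17.794 mol.
Mass of H2O = 17.794 × 18.016 = 320.57 g.

320.6 g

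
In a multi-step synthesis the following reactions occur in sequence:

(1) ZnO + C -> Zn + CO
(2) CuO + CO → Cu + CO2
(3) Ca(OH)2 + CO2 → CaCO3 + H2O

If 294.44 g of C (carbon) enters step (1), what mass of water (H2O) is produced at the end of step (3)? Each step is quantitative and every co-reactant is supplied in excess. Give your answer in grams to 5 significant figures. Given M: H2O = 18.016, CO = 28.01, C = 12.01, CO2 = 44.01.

441.68 g

n(C) = 294.44 / 12.01 = 24.5162 mol.
Reaction (1): C→CO ratio 1:1 ⇒ n(CO) = 24.5162 mol.
Reaction (2): CO→CO2 ratio 1:1 ⇒ n(CO2) = 24.5162 mol.
Reaction (3): CO2→H2O ratio 1:1 ⇒ n(H2O) = 24.5162 mol.
Mass of H2O = 24.5162 × 18.016 = 441.685 g.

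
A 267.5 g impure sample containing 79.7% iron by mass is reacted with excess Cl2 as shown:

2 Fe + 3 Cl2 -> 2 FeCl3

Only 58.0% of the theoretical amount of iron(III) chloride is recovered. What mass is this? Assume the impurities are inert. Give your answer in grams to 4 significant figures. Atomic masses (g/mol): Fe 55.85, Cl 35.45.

359.1 g

Pure Fe available = 267.5 g × 0.797 = 213.20 g.
M(Fe) = 55.85 g/mol.
M(FeCl3) = 55.85 + 3(35.45) = 162.20 g/mol.
n(Fe) = 213.20 g / 55.85 g/mol = 3.8173 mol.
From the equation the Fe:FeCl3 mole ratio is 2:2, so n(FeCl3) = 3.8173 × 2/2 = 3.8173 mol.
Mass of FeCl3 = 3.8173 mol × 162.20 g/mol = 619.17 g.
Actual mass collected = 619.17 g × 0.580 = 359.12 g.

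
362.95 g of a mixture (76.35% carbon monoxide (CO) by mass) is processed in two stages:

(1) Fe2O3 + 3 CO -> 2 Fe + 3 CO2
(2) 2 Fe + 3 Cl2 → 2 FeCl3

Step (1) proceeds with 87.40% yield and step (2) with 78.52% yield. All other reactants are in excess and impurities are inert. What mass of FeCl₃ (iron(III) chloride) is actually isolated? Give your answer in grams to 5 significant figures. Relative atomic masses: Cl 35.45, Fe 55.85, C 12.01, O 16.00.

734.17 g

Pure CO = 362.95 × 0.7635 = 277.112 g.
M(CO) = 12.01 + 16.00 = 28.01 g/mol.
M(FeCl3) = 55.85 + 3(35.45) = 162.20 g/mol.
n(CO) = 277.112 / 28.01 = 9.89334 mol.
Step 1 (CO:Fe = 3:2): theoretical n(Fe) = 6.59556 mol; at 87.40% yield, n(Fe) = 5.76452 mol.
Step 2 (Fe:FeCl3 = 2:2): theoretical n(FeCl3) = 5.76452 mol, so theoretical mass = 5.76452 × 162.20 = 935.005 g.
At 78.52% yield, actual mass of FeCl3 = 935.005 × 0.7852 = 734.166 g.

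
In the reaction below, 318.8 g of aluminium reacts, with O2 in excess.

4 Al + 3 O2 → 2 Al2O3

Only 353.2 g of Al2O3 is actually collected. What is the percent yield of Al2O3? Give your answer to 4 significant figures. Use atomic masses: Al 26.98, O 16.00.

58.63 %

M(Al) = 26.98 g/mol.
M(Al2O3) = 2(26.98) + 3(16.00) = 101.96 g/mol.
n(Al) = 318.80 g / 26.98 g/mol = 11.816 mol.
From the equation the Al:Al2O3 mole ratio is 4:2, so n(Al2O3) = 11.816 × 2/4 = 5.9081 mol.
Mass of Al2O3 = 5.9081 mol × 101.96 g/mol = 602.39 g.
This is the theoretical yield. Percent yield = 353.2 g / 602.39 g × 100% = 58.633%.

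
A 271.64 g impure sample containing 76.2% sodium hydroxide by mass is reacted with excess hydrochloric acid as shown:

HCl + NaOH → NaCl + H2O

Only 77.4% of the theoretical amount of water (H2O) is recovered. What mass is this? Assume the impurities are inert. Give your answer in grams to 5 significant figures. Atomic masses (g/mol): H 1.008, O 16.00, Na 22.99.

Pure NaOH available = 271.64 g × 0.762 = 206.990 g.
M(NaOH) = 22.99 + 16.00 + 1.008 = 39.998 g/mol.
M(H2O) = 2(1.008) + 16.00 = 18.016 g/mol.
n(NaOH) = 206.990 g / 39.998 g/mol = 5.17500 mol.
From the equation the NaOH:H2O mole ratio is 1:1, so n(H2O) = 5.17500 × 1/1 = 5.17500 mol.
Mass of H2O = 5.17500 mol × 18.016 g/mol = 93.2328 g.
Actual mass collected = 93.2328 g × 0.774 = 72.1622 g.

72.162 g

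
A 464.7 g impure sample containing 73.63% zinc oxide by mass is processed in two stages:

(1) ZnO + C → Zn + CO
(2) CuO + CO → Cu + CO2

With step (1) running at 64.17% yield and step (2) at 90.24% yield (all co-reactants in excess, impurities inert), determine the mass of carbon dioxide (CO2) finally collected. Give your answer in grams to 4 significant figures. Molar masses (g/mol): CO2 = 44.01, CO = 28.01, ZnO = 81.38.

107.2 g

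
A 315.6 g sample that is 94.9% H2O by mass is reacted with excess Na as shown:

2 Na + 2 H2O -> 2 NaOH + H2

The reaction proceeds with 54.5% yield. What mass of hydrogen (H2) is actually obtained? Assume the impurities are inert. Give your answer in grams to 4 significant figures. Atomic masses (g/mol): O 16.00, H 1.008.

Pure H2O available = 315.6 g × 0.949 = 299.50 g.
M(H2O) = 2(1.008) + 16.00 = 18.016 g/mol.
M(H2) = 2(1.008) = 2.016 g/mol.
n(H2O) = 299.50 g / 18.016 g/mol = 16.624 mol.
From the equation the H2O:H2 mole ratio is 2:1, so n(H2) = 16.624 × 1/2 = 8.3122 mol.
Mass of H2 = 8.3122 mol × 2.016 g/mol = 16.757 g.
Actual mass collected = 16.757 g × 0.545 = 9.1328 g.

9.133 g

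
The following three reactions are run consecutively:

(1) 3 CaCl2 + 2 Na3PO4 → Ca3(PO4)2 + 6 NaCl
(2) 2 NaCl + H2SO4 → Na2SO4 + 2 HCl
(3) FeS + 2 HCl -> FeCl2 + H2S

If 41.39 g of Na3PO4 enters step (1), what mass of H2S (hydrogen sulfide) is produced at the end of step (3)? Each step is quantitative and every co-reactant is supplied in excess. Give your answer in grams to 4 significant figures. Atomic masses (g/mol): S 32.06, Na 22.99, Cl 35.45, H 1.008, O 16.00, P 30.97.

12.90 g

M(Na3PO4) = 3(22.99) + 30.97 + 4(16.00) = 163.94 g/mol.
M(H2S) = 2(1.008) + 32.06 = 34.076 g/mol.
n(Na3PO4) = 41.39 / 163.94 = 0.25247 mol.
Reaction (1): Na3PO4→NaCl ratio 2:6 ⇒ n(NaCl) = 0.75741 mol.
Reaction (2): NaCl→HCl ratio 2:2 ⇒ n(HCl) = 0.75741 mol.
Reaction (3): HCl→H2S ratio 2:1 ⇒ n(H2S) = 0.37871 mol.
Mass of H2S = 0.37871 × 34.076 = 12.905 g.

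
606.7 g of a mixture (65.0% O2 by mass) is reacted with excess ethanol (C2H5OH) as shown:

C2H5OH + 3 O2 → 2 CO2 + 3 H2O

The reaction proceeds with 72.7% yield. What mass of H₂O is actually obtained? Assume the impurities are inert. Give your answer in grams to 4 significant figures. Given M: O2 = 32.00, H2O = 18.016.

161.4 g

Pure O2 available = 606.7 g × 0.650 = 394.36 g.
n(O2) = 394.36 g / 32.00 g/mol = 12.324 mol.
From the equation the O2:H2O mole ratio is 3:3, so n(H2O) = 12.324 × 3/3 = 12.324 mol.
Mass of H2O = 12.324 mol × 18.016 g/mol = 222.02 g.
Actual mass collected = 222.02 g × 0.727 = 161.41 g.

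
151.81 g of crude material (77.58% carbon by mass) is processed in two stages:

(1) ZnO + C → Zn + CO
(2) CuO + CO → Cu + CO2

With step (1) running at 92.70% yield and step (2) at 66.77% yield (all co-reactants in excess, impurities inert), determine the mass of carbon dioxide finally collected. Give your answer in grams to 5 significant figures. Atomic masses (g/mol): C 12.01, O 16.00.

267.13 g

Pure C = 151.81 × 0.7758 = 117.774 g.
M(C) = 12.01 g/mol.
M(CO2) = 12.01 + 2(16.00) = 44.01 g/mol.
n(C) = 117.774 / 12.01 = 9.80634 mol.
Step 1 (C:CO = 1:1): theoretical n(CO) = 9.80634 mol; at 92.70% yield, n(CO) = 9.09048 mol.
Step 2 (CO:CO2 = 1:1): theoretical n(CO2) = 9.09048 mol, so theoretical mass = 9.09048 × 44.01 = 400.072 g.
At 66.77% yield, actual mass of CO2 = 400.072 × 0.6677 = 267.128 g.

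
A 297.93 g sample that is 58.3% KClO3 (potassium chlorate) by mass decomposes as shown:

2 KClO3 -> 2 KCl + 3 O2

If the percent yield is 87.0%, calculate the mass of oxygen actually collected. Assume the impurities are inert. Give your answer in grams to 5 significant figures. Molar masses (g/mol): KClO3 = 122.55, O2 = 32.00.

59.187 g

Pure KClO3 available = 297.93 g × 0.583 = 173.693 g.
n(KClO3) = 173.693 g / 122.55 g/mol = 1.41733 mol.
From the equation the KClO3:O2 mole ratio is 2:3, so n(O2) = 1.41733 × 3/2 = 2.12599 mol.
Mass of O2 = 2.12599 mol × 32.00 g/mol = 68.0316 g.
Actual mass collected = 68.0316 g × 0.870 = 59.1875 g.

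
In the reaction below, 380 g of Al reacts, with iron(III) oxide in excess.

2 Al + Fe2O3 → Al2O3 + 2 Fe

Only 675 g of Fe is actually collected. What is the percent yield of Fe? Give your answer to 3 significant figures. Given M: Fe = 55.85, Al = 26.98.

85.8 %

n(Al) = 380.0 g / 26.98 g/mol = 14.08 mol.
From the equation the Al:Fe mole ratio is 2:2, so n(Fe) = 14.08 × 2/2 = 14.08 mol.
Mass of Fe = 14.08 mol × 55.85 g/mol = 786.6 g.
This is the theoretical yield. Percent yield = 675 g / 786.6 g × 100% = 85.81%.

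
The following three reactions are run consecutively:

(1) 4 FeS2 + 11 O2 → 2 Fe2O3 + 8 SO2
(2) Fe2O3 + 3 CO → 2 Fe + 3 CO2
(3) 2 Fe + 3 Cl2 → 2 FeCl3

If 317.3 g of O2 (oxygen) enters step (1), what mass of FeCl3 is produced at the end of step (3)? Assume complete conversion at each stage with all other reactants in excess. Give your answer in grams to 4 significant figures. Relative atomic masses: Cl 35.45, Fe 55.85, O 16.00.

M(O2) = 2(16.00) = 32.00 g/mol.
M(FeCl3) = 55.85 + 3(35.45) = 162.20 g/mol.
n(O2) = 317.3 / 32.00 = 9.9156 mol.
Reaction (1): O2→Fe2O3 ratio 11:2 ⇒ n(Fe2O3) = 1.8028 mol.
Reaction (2): Fe2O3→Fe ratio 1:2 ⇒ n(Fe) = 3.6057 mol.
Reaction (3): Fe→FeCl3 ratio 2:2 ⇒ n(FeCl3) = 3.6057 mol.
Mass of FeCl3 = 3.6057 × 162.20 = 584.84 g.

584.8 g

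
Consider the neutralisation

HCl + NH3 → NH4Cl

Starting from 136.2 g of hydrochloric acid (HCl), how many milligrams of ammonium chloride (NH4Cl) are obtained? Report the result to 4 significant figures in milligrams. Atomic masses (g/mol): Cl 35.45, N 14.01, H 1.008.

199800 mg

M(HCl) = 1.008 + 35.45 = 36.458 g/mol.
M(NH4Cl) = 14.01 + 4(1.008) + 35.45 = 53.492 g/mol.
n(HCl) = 136.20 g / 36.458 g/mol = 3.7358 mol.
From the equation the HCl:NH4Cl mole ratio is 1:1, so n(NH4Cl) = 3.7358 × 1/1 = 3.7358 mol.
Mass of NH4Cl = 3.7358 mol × 53.492 g/mol = 199.84 g.
Converting to mg: 199.84 g = 199800 mg.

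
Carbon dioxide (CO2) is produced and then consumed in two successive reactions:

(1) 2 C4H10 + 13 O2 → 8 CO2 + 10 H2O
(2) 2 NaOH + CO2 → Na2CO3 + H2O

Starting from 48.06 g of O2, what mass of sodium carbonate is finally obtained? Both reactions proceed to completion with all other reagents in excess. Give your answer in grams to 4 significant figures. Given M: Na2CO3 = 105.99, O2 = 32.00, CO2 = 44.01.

n(O2) = 48.060 / 32.00 = 1.5019 mol.
Step 1 gives a 13:8 ratio of O2 to CO2, so n(CO2) = 0.92423 mol.
In step 2 the CO2:Na2CO3 ratio is 1:1, so n(Na2CO3) = 0.92423 mol.
Mass of Na2CO3 = 0.92423 × 105.99 = 97.959 g.

97.96 g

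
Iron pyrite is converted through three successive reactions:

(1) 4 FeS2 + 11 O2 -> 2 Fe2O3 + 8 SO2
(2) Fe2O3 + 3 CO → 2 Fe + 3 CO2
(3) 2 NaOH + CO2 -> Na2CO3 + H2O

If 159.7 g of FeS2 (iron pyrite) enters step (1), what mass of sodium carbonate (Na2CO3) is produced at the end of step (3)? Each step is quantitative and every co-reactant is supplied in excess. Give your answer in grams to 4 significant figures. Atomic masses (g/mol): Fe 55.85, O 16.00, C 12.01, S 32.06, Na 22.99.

211.6 g

M(FeS2) = 55.85 + 2(32.06) = 119.97 g/mol.
M(Na2CO3) = 2(22.99) + 12.01 + 3(16.00) = 105.99 g/mol.
n(FeS2) = 159.7 / 119.97 = 1.3312 mol.
Reaction (1): FeS2→Fe2O3 ratio 4:2 ⇒ n(Fe2O3) = 0.66558 mol.
Reaction (2): Fe2O3→CO2 ratio 1:3 ⇒ n(CO2) = 1.9967 mol.
Reaction (3): CO2→Na2CO3 ratio 1:1 ⇒ n(Na2CO3) = 1.9967 mol.
Mass of Na2CO3 = 1.9967 × 105.99 = 211.64 g.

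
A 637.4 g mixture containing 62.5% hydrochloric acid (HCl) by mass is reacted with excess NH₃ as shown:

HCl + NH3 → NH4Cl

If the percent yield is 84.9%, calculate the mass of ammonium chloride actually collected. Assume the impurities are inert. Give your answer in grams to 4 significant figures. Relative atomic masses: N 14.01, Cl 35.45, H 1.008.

496.2 g

Pure HCl available = 637.4 g × 0.625 = 398.38 g.
M(HCl) = 1.008 + 35.45 = 36.458 g/mol.
M(NH4Cl) = 14.01 + 4(1.008) + 35.45 = 53.492 g/mol.
n(HCl) = 398.38 g / 36.458 g/mol = 10.927 mol.
From the equation the HCl:NH4Cl mole ratio is 1:1, so n(NH4Cl) = 10.927 × 1/1 = 10.927 mol.
Mass of NH4Cl = 10.927 mol × 53.492 g/mol = 584.50 g.
Actual mass collected = 584.50 g × 0.849 = 496.24 g.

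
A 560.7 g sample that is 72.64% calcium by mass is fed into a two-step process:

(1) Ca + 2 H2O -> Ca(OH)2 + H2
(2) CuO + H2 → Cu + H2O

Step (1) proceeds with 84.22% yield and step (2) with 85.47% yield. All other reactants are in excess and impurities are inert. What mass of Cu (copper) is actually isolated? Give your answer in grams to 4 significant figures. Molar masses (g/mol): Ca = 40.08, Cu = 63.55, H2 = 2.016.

Pure Ca = 560.7 × 0.7264 = 407.29 g.
n(Ca) = 407.29 / 40.08 = 10.162 mol.
Step 1 (Ca:H2 = 1:1): theoretical n(H2) = 10.162 mol; at 84.22% yield, n(H2) = 8.5584 mol.
Step 2 (H2:Cu = 1:1): theoretical n(Cu) = 8.5584 mol, so theoretical mass = 8.5584 × 63.55 = 543.89 g.
At 85.47% yield, actual mass of Cu = 543.89 × 0.8547 = 464.86 g.

464.9 g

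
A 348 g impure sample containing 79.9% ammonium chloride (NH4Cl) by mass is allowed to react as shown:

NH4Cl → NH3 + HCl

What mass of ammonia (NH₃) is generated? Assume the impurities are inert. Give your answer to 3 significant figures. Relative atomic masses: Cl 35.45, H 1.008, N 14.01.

88.5 g

Mass of pure NH4Cl = 348 g × 0.799 = 278.1 g.
M(NH4Cl) = 14.01 + 4(1.008) + 35.45 = 53.492 g/mol.
M(NH3) = 14.01 + 3(1.008) = 17.034 g/mol.
n(NH4Cl) = 278.1 g / 53.492 g/mol = 5.198 mol.
From the equation the NH4Cl:NH3 mole ratio is 1:1, so n(NH3) = 5.198 × 1/1 = 5.198 mol.
Mass of NH3 = 5.198 mol × 17.034 g/mol = 88.54 g.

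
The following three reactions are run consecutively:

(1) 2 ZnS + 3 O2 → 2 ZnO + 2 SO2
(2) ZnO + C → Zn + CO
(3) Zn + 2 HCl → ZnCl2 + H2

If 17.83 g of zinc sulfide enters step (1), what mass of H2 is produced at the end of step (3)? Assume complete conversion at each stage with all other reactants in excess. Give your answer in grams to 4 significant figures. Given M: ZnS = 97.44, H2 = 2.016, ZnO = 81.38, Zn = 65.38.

0.3689 g

n(ZnS) = 17.83 / 97.44 = 0.18298 mol.
Reaction (1): ZnS→ZnO ratio 2:2 ⇒ n(ZnO) = 0.18298 mol.
Reaction (2): ZnO→Zn ratio 1:1 ⇒ n(Zn) = 0.18298 mol.
Reaction (3): Zn→H2 ratio 1:1 ⇒ n(H2) = 0.18298 mol.
Mass of H2 = 0.18298 × 2.016 = 0.36890 g.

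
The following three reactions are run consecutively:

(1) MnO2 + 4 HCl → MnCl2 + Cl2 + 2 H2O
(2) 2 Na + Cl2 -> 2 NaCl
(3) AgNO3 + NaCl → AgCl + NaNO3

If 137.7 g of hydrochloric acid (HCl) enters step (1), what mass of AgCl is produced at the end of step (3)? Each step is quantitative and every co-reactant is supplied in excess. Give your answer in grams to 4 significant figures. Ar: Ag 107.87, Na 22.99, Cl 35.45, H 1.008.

M(HCl) = 1.008 + 35.45 = 36.458 g/mol.
M(AgCl) = 107.87 + 35.45 = 143.32 g/mol.
n(HCl) = 137.7 / 36.458 = 3.7769 mol.
Reaction (1): HCl→Cl2 ratio 4:1 ⇒ n(Cl2) = 0.94424 mol.
Reaction (2): Cl2→NaCl ratio 1:2 ⇒ n(NaCl) = 1.8885 mol.
Reaction (3): NaCl→AgCl ratio 1:1 ⇒ n(AgCl) = 1.8885 mol.
Mass of AgCl = 1.8885 × 143.32 = 270.66 g.

270.7 g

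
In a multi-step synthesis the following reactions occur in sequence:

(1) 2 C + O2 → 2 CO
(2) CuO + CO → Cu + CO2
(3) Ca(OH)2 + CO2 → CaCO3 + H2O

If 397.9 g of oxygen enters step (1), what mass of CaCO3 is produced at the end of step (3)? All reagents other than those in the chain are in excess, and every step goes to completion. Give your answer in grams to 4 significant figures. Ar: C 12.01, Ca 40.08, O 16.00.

M(O2) = 2(16.00) = 32.00 g/mol.
M(CaCO3) = 40.08 + 12.01 + 3(16.00) = 100.09 g/mol.
n(O2) = 397.9 / 32.00 = 12.434 mol.
Reaction (1): O2→CO ratio 1:2 ⇒ n(CO) = 24.869 mol.
Reaction (2): CO→CO2 ratio 1:1 ⇒ n(CO2) = 24.869 mol.
Reaction (3): CO2→CaCO3 ratio 1:1 ⇒ n(CaCO3) = 24.869 mol.
Mass of CaCO3 = 24.869 × 100.09 = 2489.1 g.

2489 g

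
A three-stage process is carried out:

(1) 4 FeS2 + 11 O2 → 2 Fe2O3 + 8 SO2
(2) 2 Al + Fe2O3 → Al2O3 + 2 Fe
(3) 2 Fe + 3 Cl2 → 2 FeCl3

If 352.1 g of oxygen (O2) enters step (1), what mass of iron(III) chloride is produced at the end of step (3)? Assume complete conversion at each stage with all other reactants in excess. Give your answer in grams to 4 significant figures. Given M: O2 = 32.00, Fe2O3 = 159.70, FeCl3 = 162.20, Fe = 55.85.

n(O2) = 352.1 / 32.00 = 11.003 mol.
Reaction (1): O2→Fe2O3 ratio 11:2 ⇒ n(Fe2O3) = 2.0006 mol.
Reaction (2): Fe2O3→Fe ratio 1:2 ⇒ n(Fe) = 4.0011 mol.
Reaction (3): Fe→FeCl3 ratio 2:2 ⇒ n(FeCl3) = 4.0011 mol.
Mass of FeCl3 = 4.0011 × 162.20 = 648.98 g.

649.0 g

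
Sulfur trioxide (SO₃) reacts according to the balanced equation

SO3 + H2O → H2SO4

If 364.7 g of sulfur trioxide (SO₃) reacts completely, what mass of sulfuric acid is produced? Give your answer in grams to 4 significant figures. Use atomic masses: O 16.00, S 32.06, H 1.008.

M(SO3) = 32.06 + 3(16.00) = 80.06 g/mol.
M(H2SO4) = 2(1.008) + 32.06 + 4(16.00) = 98.076 g/mol.
n(SO3) = 364.70 g / 80.06 g/mol = 4.5553 mol.
From the equation the SO3:H2SO4 mole ratio is 1:1, so n(H2SO4) = 4.5553 × 1/1 = 4.5553 mol.
Mass of H2SO4 = 4.5553 mol × 98.076 g/mol = 446.77 g.

446.8 g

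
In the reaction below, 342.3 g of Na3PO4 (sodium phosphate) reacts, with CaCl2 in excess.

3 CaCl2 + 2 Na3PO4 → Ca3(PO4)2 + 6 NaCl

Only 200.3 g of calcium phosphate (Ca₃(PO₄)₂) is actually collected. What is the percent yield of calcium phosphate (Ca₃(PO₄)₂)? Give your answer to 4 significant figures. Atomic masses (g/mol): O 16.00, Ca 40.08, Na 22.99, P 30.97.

61.86 %

M(Na3PO4) = 3(22.99) + 30.97 + 4(16.00) = 163.94 g/mol.
M(Ca3(PO4)2) = 3(40.08) + 2(30.97) + 8(16.00) = 310.18 g/mol.
n(Na3PO4) = 342.30 g / 163.94 g/mol = 2.0880 mol.
From the equation the Na3PO4:Ca3(PO4)2 mole ratio is 2:1, so n(Ca3(PO4)2) = 2.0880 × 1/2 = 1.0440 mol.
Mass of Ca3(PO4)2 = 1.0440 mol × 310.18 g/mol = 323.82 g.
This is the theoretical yield. Percent yield = 200.3 g / 323.82 g × 100% = 61.855%.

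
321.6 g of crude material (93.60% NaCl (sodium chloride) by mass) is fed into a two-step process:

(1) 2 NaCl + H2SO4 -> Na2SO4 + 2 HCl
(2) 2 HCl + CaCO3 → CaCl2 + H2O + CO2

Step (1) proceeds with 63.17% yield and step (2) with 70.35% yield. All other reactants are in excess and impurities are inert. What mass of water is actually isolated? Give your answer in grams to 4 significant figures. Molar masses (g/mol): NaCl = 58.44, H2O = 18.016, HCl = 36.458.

Pure NaCl = 321.6 × 0.9360 = 301.02 g.
n(NaCl) = 301.02 / 58.44 = 5.1509 mol.
Step 1 (NaCl:HCl = 2:2): theoretical n(HCl) = 5.1509 mol; at 63.17% yield, n(HCl) = 3.2538 mol.
Step 2 (HCl:H2O = 2:1): theoretical n(H2O) = 1.6269 mol, so theoretical mass = 1.6269 × 18.016 = 29.310 g.
At 70.35% yield, actual mass of H2O = 29.310 × 0.7035 = 20.620 g.

20.62 g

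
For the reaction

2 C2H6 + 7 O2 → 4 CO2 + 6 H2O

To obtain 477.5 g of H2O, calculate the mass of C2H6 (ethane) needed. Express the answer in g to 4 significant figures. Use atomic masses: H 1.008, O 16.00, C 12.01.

M(H2O) = 2(1.008) + 16.00 = 18.016 g/mol.
M(C2H6) = 2(12.01) + 6(1.008) = 30.068 g/mol.
n(H2O) = 477.50 g / 18.016 g/mol = 26.504 mol.
From the equation the H2O:C2H6 mole ratio is 6:2, so n(C2H6) = 26.504 × 2/6 = 8.8347 mol.
Mass of C2H6 = 8.8347 mol × 30.068 g/mol = 265.64 g.

265.6 g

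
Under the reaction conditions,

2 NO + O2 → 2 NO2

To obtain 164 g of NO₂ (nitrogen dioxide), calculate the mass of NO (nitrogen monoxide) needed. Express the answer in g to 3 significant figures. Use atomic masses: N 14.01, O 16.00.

107 g

M(NO2) = 14.01 + 2(16.00) = 46.01 g/mol.
M(NO) = 14.01 + 16.00 = 30.01 g/mol.
n(NO2) = 164.0 g / 46.01 g/mol = 3.564 mol.
From the equation the NO2:NO mole ratio is 2:2, so n(NO) = 3.564 × 2/2 = 3.564 mol.
Mass of NO = 3.564 mol × 30.01 g/mol = 107.0 g.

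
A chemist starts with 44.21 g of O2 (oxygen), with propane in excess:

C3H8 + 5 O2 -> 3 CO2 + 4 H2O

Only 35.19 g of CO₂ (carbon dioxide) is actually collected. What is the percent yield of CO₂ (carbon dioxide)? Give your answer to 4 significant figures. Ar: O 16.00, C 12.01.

96.46 %

M(O2) = 2(16.00) = 32.00 g/mol.
M(CO2) = 12.01 + 2(16.00) = 44.01 g/mol.
n(O2) = 44.210 g / 32.00 g/mol = 1.3816 mol.
From the equation the O2:CO2 mole ratio is 5:3, so n(CO2) = 1.3816 × 3/5 = 0.82894 mol.
Mass of CO2 = 0.82894 mol × 44.01 g/mol = 36.482 g.
This is the theoretical yield. Percent yield = 35.19 g / 36.482 g × 100% = 96.460%.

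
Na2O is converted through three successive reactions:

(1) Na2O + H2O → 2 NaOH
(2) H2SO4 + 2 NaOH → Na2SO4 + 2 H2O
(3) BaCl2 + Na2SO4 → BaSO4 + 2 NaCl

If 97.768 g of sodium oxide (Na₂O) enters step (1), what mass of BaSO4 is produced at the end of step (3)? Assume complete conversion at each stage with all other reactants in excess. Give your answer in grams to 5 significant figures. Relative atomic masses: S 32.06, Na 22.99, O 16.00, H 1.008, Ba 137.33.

368.15 g

M(Na2O) = 2(22.99) + 16.00 = 61.98 g/mol.
M(BaSO4) = 137.33 + 32.06 + 4(16.00) = 233.39 g/mol.
n(Na2O) = 97.768 / 61.98 = 1.57741 mol.
Reaction (1): Na2O→NaOH ratio 1:2 ⇒ n(NaOH) = 3.15482 mol.
Reaction (2): NaOH→Na2SO4 ratio 2:1 ⇒ n(Na2SO4) = 1.57741 mol.
Reaction (3): Na2SO4→BaSO4 ratio 1:1 ⇒ n(BaSO4) = 1.57741 mol.
Mass of BaSO4 = 1.57741 × 233.39 = 368.152 g.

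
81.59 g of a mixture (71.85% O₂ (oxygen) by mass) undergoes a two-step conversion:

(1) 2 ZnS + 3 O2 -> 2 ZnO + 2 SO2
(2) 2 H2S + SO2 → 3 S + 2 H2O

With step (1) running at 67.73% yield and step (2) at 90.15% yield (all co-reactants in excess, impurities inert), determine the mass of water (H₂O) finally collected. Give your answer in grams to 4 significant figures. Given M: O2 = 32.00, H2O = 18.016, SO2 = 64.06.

26.87 g

Pure O2 = 81.59 × 0.7185 = 58.622 g.
n(O2) = 58.622 / 32.00 = 1.8320 mol.
Step 1 (O2:SO2 = 3:2): theoretical n(SO2) = 1.2213 mol; at 67.73% yield, n(SO2) = 0.82719 mol.
Step 2 (SO2:H2O = 1:2): theoretical n(H2O) = 1.6544 mol, so theoretical mass = 1.6544 × 18.016 = 29.805 g.
At 90.15% yield, actual mass of H2O = 29.805 × 0.9015 = 26.869 g.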